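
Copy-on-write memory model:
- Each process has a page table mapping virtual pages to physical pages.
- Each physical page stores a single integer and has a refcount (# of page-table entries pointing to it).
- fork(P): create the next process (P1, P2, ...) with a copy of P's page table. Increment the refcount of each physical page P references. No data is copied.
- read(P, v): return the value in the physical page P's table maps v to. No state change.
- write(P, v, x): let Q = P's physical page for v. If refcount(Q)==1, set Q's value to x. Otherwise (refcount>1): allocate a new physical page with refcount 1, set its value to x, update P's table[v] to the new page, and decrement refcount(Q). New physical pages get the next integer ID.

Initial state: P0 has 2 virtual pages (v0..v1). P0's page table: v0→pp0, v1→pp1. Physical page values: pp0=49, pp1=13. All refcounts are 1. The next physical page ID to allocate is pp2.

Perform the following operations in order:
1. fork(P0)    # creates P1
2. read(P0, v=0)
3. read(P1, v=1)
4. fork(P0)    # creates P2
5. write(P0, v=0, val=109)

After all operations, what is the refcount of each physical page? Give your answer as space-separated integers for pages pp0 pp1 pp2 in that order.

Op 1: fork(P0) -> P1. 2 ppages; refcounts: pp0:2 pp1:2
Op 2: read(P0, v0) -> 49. No state change.
Op 3: read(P1, v1) -> 13. No state change.
Op 4: fork(P0) -> P2. 2 ppages; refcounts: pp0:3 pp1:3
Op 5: write(P0, v0, 109). refcount(pp0)=3>1 -> COPY to pp2. 3 ppages; refcounts: pp0:2 pp1:3 pp2:1

Answer: 2 3 1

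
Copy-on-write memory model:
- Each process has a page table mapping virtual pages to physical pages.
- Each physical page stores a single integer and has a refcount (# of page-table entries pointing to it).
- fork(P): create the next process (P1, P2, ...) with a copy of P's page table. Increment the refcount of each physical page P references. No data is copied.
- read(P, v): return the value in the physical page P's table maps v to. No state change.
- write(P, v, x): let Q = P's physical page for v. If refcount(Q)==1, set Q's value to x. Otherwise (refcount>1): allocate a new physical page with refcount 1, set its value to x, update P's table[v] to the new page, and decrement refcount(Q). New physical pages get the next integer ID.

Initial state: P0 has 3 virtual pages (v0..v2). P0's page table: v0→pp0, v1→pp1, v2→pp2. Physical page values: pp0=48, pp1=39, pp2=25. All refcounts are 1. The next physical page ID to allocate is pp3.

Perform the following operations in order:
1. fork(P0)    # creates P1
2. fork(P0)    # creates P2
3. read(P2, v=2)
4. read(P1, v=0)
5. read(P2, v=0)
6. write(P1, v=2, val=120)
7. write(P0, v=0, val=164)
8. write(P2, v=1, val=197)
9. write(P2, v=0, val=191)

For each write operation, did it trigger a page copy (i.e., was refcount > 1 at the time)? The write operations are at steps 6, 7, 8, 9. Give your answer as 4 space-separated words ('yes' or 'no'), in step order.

Op 1: fork(P0) -> P1. 3 ppages; refcounts: pp0:2 pp1:2 pp2:2
Op 2: fork(P0) -> P2. 3 ppages; refcounts: pp0:3 pp1:3 pp2:3
Op 3: read(P2, v2) -> 25. No state change.
Op 4: read(P1, v0) -> 48. No state change.
Op 5: read(P2, v0) -> 48. No state change.
Op 6: write(P1, v2, 120). refcount(pp2)=3>1 -> COPY to pp3. 4 ppages; refcounts: pp0:3 pp1:3 pp2:2 pp3:1
Op 7: write(P0, v0, 164). refcount(pp0)=3>1 -> COPY to pp4. 5 ppages; refcounts: pp0:2 pp1:3 pp2:2 pp3:1 pp4:1
Op 8: write(P2, v1, 197). refcount(pp1)=3>1 -> COPY to pp5. 6 ppages; refcounts: pp0:2 pp1:2 pp2:2 pp3:1 pp4:1 pp5:1
Op 9: write(P2, v0, 191). refcount(pp0)=2>1 -> COPY to pp6. 7 ppages; refcounts: pp0:1 pp1:2 pp2:2 pp3:1 pp4:1 pp5:1 pp6:1

yes yes yes yes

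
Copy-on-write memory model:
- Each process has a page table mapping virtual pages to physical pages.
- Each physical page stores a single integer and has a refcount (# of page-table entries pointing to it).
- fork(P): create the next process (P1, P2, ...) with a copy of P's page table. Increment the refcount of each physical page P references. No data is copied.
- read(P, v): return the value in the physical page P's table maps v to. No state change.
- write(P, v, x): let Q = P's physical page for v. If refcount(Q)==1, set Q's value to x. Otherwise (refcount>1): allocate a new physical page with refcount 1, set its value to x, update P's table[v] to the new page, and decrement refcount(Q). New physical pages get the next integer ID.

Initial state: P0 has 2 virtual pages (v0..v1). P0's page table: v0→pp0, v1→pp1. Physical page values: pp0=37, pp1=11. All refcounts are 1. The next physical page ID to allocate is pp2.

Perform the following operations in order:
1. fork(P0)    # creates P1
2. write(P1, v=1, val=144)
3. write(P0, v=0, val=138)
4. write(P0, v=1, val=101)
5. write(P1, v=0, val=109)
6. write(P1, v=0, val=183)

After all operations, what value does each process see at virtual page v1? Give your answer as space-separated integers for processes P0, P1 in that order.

Op 1: fork(P0) -> P1. 2 ppages; refcounts: pp0:2 pp1:2
Op 2: write(P1, v1, 144). refcount(pp1)=2>1 -> COPY to pp2. 3 ppages; refcounts: pp0:2 pp1:1 pp2:1
Op 3: write(P0, v0, 138). refcount(pp0)=2>1 -> COPY to pp3. 4 ppages; refcounts: pp0:1 pp1:1 pp2:1 pp3:1
Op 4: write(P0, v1, 101). refcount(pp1)=1 -> write in place. 4 ppages; refcounts: pp0:1 pp1:1 pp2:1 pp3:1
Op 5: write(P1, v0, 109). refcount(pp0)=1 -> write in place. 4 ppages; refcounts: pp0:1 pp1:1 pp2:1 pp3:1
Op 6: write(P1, v0, 183). refcount(pp0)=1 -> write in place. 4 ppages; refcounts: pp0:1 pp1:1 pp2:1 pp3:1
P0: v1 -> pp1 = 101
P1: v1 -> pp2 = 144

Answer: 101 144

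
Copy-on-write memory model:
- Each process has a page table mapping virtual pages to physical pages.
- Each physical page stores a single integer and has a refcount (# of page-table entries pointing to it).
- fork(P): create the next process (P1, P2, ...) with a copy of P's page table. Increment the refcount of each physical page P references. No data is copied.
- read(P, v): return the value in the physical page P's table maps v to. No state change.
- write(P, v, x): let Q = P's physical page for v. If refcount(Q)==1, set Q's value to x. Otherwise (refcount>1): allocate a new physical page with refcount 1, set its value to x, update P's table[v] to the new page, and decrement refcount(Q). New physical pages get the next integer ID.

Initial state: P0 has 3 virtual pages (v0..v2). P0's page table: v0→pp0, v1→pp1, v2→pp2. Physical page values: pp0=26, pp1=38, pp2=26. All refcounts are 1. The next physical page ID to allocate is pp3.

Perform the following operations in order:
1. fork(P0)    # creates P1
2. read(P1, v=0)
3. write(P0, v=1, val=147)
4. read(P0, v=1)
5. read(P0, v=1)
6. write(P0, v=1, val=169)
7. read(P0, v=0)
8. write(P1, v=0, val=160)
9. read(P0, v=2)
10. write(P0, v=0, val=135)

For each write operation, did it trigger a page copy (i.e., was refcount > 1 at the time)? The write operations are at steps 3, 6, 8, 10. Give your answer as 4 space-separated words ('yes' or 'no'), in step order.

Op 1: fork(P0) -> P1. 3 ppages; refcounts: pp0:2 pp1:2 pp2:2
Op 2: read(P1, v0) -> 26. No state change.
Op 3: write(P0, v1, 147). refcount(pp1)=2>1 -> COPY to pp3. 4 ppages; refcounts: pp0:2 pp1:1 pp2:2 pp3:1
Op 4: read(P0, v1) -> 147. No state change.
Op 5: read(P0, v1) -> 147. No state change.
Op 6: write(P0, v1, 169). refcount(pp3)=1 -> write in place. 4 ppages; refcounts: pp0:2 pp1:1 pp2:2 pp3:1
Op 7: read(P0, v0) -> 26. No state change.
Op 8: write(P1, v0, 160). refcount(pp0)=2>1 -> COPY to pp4. 5 ppages; refcounts: pp0:1 pp1:1 pp2:2 pp3:1 pp4:1
Op 9: read(P0, v2) -> 26. No state change.
Op 10: write(P0, v0, 135). refcount(pp0)=1 -> write in place. 5 ppages; refcounts: pp0:1 pp1:1 pp2:2 pp3:1 pp4:1

yes no yes no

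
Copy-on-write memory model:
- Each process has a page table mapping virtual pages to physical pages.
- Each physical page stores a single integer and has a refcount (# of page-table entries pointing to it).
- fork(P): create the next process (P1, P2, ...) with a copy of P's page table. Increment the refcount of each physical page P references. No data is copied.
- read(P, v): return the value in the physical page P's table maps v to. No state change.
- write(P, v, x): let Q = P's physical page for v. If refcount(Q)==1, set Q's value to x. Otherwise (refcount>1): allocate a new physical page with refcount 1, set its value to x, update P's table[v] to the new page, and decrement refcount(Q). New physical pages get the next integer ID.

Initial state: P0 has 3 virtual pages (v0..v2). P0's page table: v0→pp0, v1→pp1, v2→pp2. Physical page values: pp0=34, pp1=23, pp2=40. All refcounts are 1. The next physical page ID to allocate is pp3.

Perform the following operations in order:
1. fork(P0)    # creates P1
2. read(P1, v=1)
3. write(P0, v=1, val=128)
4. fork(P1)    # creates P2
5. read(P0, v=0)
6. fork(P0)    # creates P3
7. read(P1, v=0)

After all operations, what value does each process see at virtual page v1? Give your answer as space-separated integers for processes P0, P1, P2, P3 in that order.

Op 1: fork(P0) -> P1. 3 ppages; refcounts: pp0:2 pp1:2 pp2:2
Op 2: read(P1, v1) -> 23. No state change.
Op 3: write(P0, v1, 128). refcount(pp1)=2>1 -> COPY to pp3. 4 ppages; refcounts: pp0:2 pp1:1 pp2:2 pp3:1
Op 4: fork(P1) -> P2. 4 ppages; refcounts: pp0:3 pp1:2 pp2:3 pp3:1
Op 5: read(P0, v0) -> 34. No state change.
Op 6: fork(P0) -> P3. 4 ppages; refcounts: pp0:4 pp1:2 pp2:4 pp3:2
Op 7: read(P1, v0) -> 34. No state change.
P0: v1 -> pp3 = 128
P1: v1 -> pp1 = 23
P2: v1 -> pp1 = 23
P3: v1 -> pp3 = 128

Answer: 128 23 23 128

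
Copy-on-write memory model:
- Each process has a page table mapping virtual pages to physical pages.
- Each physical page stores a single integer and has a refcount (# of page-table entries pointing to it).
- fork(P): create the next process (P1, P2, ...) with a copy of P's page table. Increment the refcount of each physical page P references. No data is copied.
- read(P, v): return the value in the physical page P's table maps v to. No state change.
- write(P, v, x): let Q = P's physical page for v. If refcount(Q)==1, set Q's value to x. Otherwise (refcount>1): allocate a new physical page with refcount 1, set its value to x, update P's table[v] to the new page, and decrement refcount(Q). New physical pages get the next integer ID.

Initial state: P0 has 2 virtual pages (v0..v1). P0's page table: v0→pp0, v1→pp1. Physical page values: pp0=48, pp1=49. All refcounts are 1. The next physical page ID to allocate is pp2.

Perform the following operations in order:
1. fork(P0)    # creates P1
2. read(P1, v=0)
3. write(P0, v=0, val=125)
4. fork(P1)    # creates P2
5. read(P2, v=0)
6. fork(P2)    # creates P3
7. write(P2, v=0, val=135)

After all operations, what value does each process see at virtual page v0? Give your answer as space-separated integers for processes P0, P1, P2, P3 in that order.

Op 1: fork(P0) -> P1. 2 ppages; refcounts: pp0:2 pp1:2
Op 2: read(P1, v0) -> 48. No state change.
Op 3: write(P0, v0, 125). refcount(pp0)=2>1 -> COPY to pp2. 3 ppages; refcounts: pp0:1 pp1:2 pp2:1
Op 4: fork(P1) -> P2. 3 ppages; refcounts: pp0:2 pp1:3 pp2:1
Op 5: read(P2, v0) -> 48. No state change.
Op 6: fork(P2) -> P3. 3 ppages; refcounts: pp0:3 pp1:4 pp2:1
Op 7: write(P2, v0, 135). refcount(pp0)=3>1 -> COPY to pp3. 4 ppages; refcounts: pp0:2 pp1:4 pp2:1 pp3:1
P0: v0 -> pp2 = 125
P1: v0 -> pp0 = 48
P2: v0 -> pp3 = 135
P3: v0 -> pp0 = 48

Answer: 125 48 135 48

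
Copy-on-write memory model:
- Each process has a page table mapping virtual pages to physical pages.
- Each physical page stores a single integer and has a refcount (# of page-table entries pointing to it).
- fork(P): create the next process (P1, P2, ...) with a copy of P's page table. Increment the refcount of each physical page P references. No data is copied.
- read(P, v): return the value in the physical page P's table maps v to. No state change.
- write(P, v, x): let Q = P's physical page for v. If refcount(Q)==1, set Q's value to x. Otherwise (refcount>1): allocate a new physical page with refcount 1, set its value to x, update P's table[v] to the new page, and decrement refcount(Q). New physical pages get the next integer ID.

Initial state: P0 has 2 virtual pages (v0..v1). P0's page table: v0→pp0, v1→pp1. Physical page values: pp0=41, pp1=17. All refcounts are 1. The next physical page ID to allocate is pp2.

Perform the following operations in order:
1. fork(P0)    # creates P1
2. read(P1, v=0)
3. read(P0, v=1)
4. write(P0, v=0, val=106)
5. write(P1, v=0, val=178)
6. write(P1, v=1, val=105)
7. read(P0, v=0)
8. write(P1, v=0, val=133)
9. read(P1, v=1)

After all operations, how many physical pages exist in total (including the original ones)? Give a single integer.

Answer: 4

Derivation:
Op 1: fork(P0) -> P1. 2 ppages; refcounts: pp0:2 pp1:2
Op 2: read(P1, v0) -> 41. No state change.
Op 3: read(P0, v1) -> 17. No state change.
Op 4: write(P0, v0, 106). refcount(pp0)=2>1 -> COPY to pp2. 3 ppages; refcounts: pp0:1 pp1:2 pp2:1
Op 5: write(P1, v0, 178). refcount(pp0)=1 -> write in place. 3 ppages; refcounts: pp0:1 pp1:2 pp2:1
Op 6: write(P1, v1, 105). refcount(pp1)=2>1 -> COPY to pp3. 4 ppages; refcounts: pp0:1 pp1:1 pp2:1 pp3:1
Op 7: read(P0, v0) -> 106. No state change.
Op 8: write(P1, v0, 133). refcount(pp0)=1 -> write in place. 4 ppages; refcounts: pp0:1 pp1:1 pp2:1 pp3:1
Op 9: read(P1, v1) -> 105. No state change.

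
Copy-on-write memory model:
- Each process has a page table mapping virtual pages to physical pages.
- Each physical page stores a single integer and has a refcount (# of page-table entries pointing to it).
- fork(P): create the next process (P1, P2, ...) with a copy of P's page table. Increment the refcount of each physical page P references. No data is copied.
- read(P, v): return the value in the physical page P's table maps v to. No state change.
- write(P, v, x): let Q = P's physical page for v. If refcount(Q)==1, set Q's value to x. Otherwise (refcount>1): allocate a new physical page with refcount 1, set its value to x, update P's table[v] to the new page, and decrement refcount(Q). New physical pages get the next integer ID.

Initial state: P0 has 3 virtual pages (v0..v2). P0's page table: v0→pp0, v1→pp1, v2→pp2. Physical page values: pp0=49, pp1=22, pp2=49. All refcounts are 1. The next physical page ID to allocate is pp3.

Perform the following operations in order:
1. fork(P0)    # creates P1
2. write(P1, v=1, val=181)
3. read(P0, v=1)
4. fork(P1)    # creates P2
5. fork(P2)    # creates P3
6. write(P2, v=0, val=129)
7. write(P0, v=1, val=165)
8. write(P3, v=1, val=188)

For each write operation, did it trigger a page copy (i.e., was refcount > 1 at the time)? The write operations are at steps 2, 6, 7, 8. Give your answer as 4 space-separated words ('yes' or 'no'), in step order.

Op 1: fork(P0) -> P1. 3 ppages; refcounts: pp0:2 pp1:2 pp2:2
Op 2: write(P1, v1, 181). refcount(pp1)=2>1 -> COPY to pp3. 4 ppages; refcounts: pp0:2 pp1:1 pp2:2 pp3:1
Op 3: read(P0, v1) -> 22. No state change.
Op 4: fork(P1) -> P2. 4 ppages; refcounts: pp0:3 pp1:1 pp2:3 pp3:2
Op 5: fork(P2) -> P3. 4 ppages; refcounts: pp0:4 pp1:1 pp2:4 pp3:3
Op 6: write(P2, v0, 129). refcount(pp0)=4>1 -> COPY to pp4. 5 ppages; refcounts: pp0:3 pp1:1 pp2:4 pp3:3 pp4:1
Op 7: write(P0, v1, 165). refcount(pp1)=1 -> write in place. 5 ppages; refcounts: pp0:3 pp1:1 pp2:4 pp3:3 pp4:1
Op 8: write(P3, v1, 188). refcount(pp3)=3>1 -> COPY to pp5. 6 ppages; refcounts: pp0:3 pp1:1 pp2:4 pp3:2 pp4:1 pp5:1

yes yes no yes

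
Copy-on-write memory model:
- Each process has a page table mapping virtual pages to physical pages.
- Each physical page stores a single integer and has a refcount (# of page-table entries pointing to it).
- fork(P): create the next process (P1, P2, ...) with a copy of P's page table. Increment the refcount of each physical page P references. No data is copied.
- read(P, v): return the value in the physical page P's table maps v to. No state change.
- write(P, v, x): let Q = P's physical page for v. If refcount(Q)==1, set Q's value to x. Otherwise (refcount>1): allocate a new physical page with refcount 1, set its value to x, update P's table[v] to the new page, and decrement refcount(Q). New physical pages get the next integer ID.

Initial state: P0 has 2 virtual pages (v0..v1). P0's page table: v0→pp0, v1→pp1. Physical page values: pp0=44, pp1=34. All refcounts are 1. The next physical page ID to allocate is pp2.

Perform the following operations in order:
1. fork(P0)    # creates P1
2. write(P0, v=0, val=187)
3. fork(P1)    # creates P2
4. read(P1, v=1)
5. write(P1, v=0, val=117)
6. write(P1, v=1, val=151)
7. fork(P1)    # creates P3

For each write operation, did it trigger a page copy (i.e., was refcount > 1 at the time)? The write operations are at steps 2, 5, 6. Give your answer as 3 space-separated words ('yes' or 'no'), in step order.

Op 1: fork(P0) -> P1. 2 ppages; refcounts: pp0:2 pp1:2
Op 2: write(P0, v0, 187). refcount(pp0)=2>1 -> COPY to pp2. 3 ppages; refcounts: pp0:1 pp1:2 pp2:1
Op 3: fork(P1) -> P2. 3 ppages; refcounts: pp0:2 pp1:3 pp2:1
Op 4: read(P1, v1) -> 34. No state change.
Op 5: write(P1, v0, 117). refcount(pp0)=2>1 -> COPY to pp3. 4 ppages; refcounts: pp0:1 pp1:3 pp2:1 pp3:1
Op 6: write(P1, v1, 151). refcount(pp1)=3>1 -> COPY to pp4. 5 ppages; refcounts: pp0:1 pp1:2 pp2:1 pp3:1 pp4:1
Op 7: fork(P1) -> P3. 5 ppages; refcounts: pp0:1 pp1:2 pp2:1 pp3:2 pp4:2

yes yes yes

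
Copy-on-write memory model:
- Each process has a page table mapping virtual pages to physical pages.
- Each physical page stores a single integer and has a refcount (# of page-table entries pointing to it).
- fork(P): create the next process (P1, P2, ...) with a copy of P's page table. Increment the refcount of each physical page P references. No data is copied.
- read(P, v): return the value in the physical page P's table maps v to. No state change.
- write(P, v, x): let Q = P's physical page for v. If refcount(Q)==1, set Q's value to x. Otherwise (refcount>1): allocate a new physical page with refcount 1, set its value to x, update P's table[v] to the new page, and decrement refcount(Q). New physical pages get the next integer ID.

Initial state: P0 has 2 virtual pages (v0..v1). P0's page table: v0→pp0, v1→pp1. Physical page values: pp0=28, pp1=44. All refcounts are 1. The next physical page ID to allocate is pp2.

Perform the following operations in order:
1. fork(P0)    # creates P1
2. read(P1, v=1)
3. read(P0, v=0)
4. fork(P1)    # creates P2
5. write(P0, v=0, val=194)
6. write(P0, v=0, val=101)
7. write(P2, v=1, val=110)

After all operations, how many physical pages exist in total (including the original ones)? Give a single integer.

Answer: 4

Derivation:
Op 1: fork(P0) -> P1. 2 ppages; refcounts: pp0:2 pp1:2
Op 2: read(P1, v1) -> 44. No state change.
Op 3: read(P0, v0) -> 28. No state change.
Op 4: fork(P1) -> P2. 2 ppages; refcounts: pp0:3 pp1:3
Op 5: write(P0, v0, 194). refcount(pp0)=3>1 -> COPY to pp2. 3 ppages; refcounts: pp0:2 pp1:3 pp2:1
Op 6: write(P0, v0, 101). refcount(pp2)=1 -> write in place. 3 ppages; refcounts: pp0:2 pp1:3 pp2:1
Op 7: write(P2, v1, 110). refcount(pp1)=3>1 -> COPY to pp3. 4 ppages; refcounts: pp0:2 pp1:2 pp2:1 pp3:1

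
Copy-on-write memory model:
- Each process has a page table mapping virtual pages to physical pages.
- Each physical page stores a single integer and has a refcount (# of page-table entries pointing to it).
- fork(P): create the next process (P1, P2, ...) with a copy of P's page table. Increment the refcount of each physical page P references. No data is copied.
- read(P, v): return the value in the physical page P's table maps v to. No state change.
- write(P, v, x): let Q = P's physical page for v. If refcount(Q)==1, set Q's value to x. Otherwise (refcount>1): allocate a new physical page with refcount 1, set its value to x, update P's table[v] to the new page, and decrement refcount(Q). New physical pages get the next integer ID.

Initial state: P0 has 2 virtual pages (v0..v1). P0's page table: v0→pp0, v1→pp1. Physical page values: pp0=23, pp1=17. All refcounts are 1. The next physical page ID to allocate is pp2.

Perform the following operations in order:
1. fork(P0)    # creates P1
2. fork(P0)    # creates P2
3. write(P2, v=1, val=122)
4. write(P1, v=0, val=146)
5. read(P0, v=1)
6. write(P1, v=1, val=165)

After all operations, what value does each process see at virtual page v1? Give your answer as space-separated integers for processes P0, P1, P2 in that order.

Op 1: fork(P0) -> P1. 2 ppages; refcounts: pp0:2 pp1:2
Op 2: fork(P0) -> P2. 2 ppages; refcounts: pp0:3 pp1:3
Op 3: write(P2, v1, 122). refcount(pp1)=3>1 -> COPY to pp2. 3 ppages; refcounts: pp0:3 pp1:2 pp2:1
Op 4: write(P1, v0, 146). refcount(pp0)=3>1 -> COPY to pp3. 4 ppages; refcounts: pp0:2 pp1:2 pp2:1 pp3:1
Op 5: read(P0, v1) -> 17. No state change.
Op 6: write(P1, v1, 165). refcount(pp1)=2>1 -> COPY to pp4. 5 ppages; refcounts: pp0:2 pp1:1 pp2:1 pp3:1 pp4:1
P0: v1 -> pp1 = 17
P1: v1 -> pp4 = 165
P2: v1 -> pp2 = 122

Answer: 17 165 122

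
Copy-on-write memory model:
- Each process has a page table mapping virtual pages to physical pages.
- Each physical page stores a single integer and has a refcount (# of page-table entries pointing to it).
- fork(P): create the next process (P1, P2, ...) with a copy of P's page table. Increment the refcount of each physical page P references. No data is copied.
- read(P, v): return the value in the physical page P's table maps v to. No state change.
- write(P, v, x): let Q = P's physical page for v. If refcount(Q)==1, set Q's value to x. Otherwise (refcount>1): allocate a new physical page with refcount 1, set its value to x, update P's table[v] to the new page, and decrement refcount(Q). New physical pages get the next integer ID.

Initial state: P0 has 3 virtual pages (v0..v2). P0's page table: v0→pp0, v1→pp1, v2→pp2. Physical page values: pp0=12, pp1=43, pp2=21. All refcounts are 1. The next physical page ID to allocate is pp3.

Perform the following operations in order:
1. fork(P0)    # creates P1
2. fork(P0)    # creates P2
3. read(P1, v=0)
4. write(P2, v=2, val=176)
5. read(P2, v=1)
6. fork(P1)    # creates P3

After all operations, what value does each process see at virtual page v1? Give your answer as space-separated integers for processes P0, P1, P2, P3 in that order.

Op 1: fork(P0) -> P1. 3 ppages; refcounts: pp0:2 pp1:2 pp2:2
Op 2: fork(P0) -> P2. 3 ppages; refcounts: pp0:3 pp1:3 pp2:3
Op 3: read(P1, v0) -> 12. No state change.
Op 4: write(P2, v2, 176). refcount(pp2)=3>1 -> COPY to pp3. 4 ppages; refcounts: pp0:3 pp1:3 pp2:2 pp3:1
Op 5: read(P2, v1) -> 43. No state change.
Op 6: fork(P1) -> P3. 4 ppages; refcounts: pp0:4 pp1:4 pp2:3 pp3:1
P0: v1 -> pp1 = 43
P1: v1 -> pp1 = 43
P2: v1 -> pp1 = 43
P3: v1 -> pp1 = 43

Answer: 43 43 43 43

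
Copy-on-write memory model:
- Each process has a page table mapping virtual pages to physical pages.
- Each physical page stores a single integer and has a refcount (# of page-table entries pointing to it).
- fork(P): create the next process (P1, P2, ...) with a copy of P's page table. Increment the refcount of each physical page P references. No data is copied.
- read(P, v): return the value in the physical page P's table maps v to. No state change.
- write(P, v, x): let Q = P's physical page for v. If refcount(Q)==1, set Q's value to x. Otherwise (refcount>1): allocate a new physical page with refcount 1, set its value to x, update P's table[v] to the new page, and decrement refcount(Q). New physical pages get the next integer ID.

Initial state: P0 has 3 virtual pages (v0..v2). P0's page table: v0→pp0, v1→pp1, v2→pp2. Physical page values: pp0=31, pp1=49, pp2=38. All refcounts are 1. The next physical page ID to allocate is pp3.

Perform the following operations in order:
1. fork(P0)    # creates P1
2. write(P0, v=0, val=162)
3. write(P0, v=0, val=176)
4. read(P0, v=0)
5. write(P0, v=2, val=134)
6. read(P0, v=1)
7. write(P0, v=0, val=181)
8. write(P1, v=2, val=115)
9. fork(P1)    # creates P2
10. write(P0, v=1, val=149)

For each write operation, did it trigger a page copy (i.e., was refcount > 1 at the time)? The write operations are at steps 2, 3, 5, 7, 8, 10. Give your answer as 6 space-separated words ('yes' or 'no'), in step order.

Op 1: fork(P0) -> P1. 3 ppages; refcounts: pp0:2 pp1:2 pp2:2
Op 2: write(P0, v0, 162). refcount(pp0)=2>1 -> COPY to pp3. 4 ppages; refcounts: pp0:1 pp1:2 pp2:2 pp3:1
Op 3: write(P0, v0, 176). refcount(pp3)=1 -> write in place. 4 ppages; refcounts: pp0:1 pp1:2 pp2:2 pp3:1
Op 4: read(P0, v0) -> 176. No state change.
Op 5: write(P0, v2, 134). refcount(pp2)=2>1 -> COPY to pp4. 5 ppages; refcounts: pp0:1 pp1:2 pp2:1 pp3:1 pp4:1
Op 6: read(P0, v1) -> 49. No state change.
Op 7: write(P0, v0, 181). refcount(pp3)=1 -> write in place. 5 ppages; refcounts: pp0:1 pp1:2 pp2:1 pp3:1 pp4:1
Op 8: write(P1, v2, 115). refcount(pp2)=1 -> write in place. 5 ppages; refcounts: pp0:1 pp1:2 pp2:1 pp3:1 pp4:1
Op 9: fork(P1) -> P2. 5 ppages; refcounts: pp0:2 pp1:3 pp2:2 pp3:1 pp4:1
Op 10: write(P0, v1, 149). refcount(pp1)=3>1 -> COPY to pp5. 6 ppages; refcounts: pp0:2 pp1:2 pp2:2 pp3:1 pp4:1 pp5:1

yes no yes no no yes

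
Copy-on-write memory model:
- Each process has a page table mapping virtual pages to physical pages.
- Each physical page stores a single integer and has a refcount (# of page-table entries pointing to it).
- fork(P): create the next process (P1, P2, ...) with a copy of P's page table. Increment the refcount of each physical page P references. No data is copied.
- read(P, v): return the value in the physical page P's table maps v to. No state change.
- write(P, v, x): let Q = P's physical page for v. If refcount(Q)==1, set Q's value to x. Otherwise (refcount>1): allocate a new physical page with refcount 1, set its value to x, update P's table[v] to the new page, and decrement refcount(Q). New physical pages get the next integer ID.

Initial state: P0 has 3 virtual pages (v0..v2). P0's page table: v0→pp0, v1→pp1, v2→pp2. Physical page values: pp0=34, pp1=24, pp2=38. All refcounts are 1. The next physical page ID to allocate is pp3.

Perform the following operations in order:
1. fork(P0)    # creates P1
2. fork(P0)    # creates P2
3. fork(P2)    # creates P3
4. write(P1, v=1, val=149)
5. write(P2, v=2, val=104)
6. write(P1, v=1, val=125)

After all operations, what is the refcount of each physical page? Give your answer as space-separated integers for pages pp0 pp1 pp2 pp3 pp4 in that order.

Op 1: fork(P0) -> P1. 3 ppages; refcounts: pp0:2 pp1:2 pp2:2
Op 2: fork(P0) -> P2. 3 ppages; refcounts: pp0:3 pp1:3 pp2:3
Op 3: fork(P2) -> P3. 3 ppages; refcounts: pp0:4 pp1:4 pp2:4
Op 4: write(P1, v1, 149). refcount(pp1)=4>1 -> COPY to pp3. 4 ppages; refcounts: pp0:4 pp1:3 pp2:4 pp3:1
Op 5: write(P2, v2, 104). refcount(pp2)=4>1 -> COPY to pp4. 5 ppages; refcounts: pp0:4 pp1:3 pp2:3 pp3:1 pp4:1
Op 6: write(P1, v1, 125). refcount(pp3)=1 -> write in place. 5 ppages; refcounts: pp0:4 pp1:3 pp2:3 pp3:1 pp4:1

Answer: 4 3 3 1 1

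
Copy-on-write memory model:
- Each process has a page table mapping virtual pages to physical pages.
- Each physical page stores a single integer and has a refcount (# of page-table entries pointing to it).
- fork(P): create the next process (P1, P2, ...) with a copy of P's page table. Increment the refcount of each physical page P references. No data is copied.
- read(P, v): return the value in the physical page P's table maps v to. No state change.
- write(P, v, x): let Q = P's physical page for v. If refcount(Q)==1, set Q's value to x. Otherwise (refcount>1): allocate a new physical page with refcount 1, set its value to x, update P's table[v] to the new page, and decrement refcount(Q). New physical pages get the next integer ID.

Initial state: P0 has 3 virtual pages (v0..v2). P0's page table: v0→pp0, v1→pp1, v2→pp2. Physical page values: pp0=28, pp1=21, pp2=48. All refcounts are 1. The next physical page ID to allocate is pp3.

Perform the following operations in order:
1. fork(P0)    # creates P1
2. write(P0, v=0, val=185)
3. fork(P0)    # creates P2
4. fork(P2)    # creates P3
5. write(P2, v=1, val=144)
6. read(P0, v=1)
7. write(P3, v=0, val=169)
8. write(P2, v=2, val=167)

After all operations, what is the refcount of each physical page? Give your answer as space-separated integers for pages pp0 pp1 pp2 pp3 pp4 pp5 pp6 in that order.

Answer: 1 3 3 2 1 1 1

Derivation:
Op 1: fork(P0) -> P1. 3 ppages; refcounts: pp0:2 pp1:2 pp2:2
Op 2: write(P0, v0, 185). refcount(pp0)=2>1 -> COPY to pp3. 4 ppages; refcounts: pp0:1 pp1:2 pp2:2 pp3:1
Op 3: fork(P0) -> P2. 4 ppages; refcounts: pp0:1 pp1:3 pp2:3 pp3:2
Op 4: fork(P2) -> P3. 4 ppages; refcounts: pp0:1 pp1:4 pp2:4 pp3:3
Op 5: write(P2, v1, 144). refcount(pp1)=4>1 -> COPY to pp4. 5 ppages; refcounts: pp0:1 pp1:3 pp2:4 pp3:3 pp4:1
Op 6: read(P0, v1) -> 21. No state change.
Op 7: write(P3, v0, 169). refcount(pp3)=3>1 -> COPY to pp5. 6 ppages; refcounts: pp0:1 pp1:3 pp2:4 pp3:2 pp4:1 pp5:1
Op 8: write(P2, v2, 167). refcount(pp2)=4>1 -> COPY to pp6. 7 ppages; refcounts: pp0:1 pp1:3 pp2:3 pp3:2 pp4:1 pp5:1 pp6:1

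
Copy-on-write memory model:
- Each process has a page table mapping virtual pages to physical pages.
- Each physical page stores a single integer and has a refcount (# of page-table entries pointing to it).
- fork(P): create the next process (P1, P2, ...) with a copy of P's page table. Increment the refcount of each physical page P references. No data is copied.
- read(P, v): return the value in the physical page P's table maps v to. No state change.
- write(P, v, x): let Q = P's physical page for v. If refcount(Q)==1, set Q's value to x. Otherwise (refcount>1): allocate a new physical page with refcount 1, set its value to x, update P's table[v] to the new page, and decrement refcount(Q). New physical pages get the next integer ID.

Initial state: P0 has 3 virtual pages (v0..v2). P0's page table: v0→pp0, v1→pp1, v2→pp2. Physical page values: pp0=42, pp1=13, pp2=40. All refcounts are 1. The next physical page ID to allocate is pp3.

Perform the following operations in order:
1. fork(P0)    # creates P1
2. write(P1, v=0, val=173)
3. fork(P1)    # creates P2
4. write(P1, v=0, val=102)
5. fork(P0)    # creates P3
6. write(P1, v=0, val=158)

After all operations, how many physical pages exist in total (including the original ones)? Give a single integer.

Op 1: fork(P0) -> P1. 3 ppages; refcounts: pp0:2 pp1:2 pp2:2
Op 2: write(P1, v0, 173). refcount(pp0)=2>1 -> COPY to pp3. 4 ppages; refcounts: pp0:1 pp1:2 pp2:2 pp3:1
Op 3: fork(P1) -> P2. 4 ppages; refcounts: pp0:1 pp1:3 pp2:3 pp3:2
Op 4: write(P1, v0, 102). refcount(pp3)=2>1 -> COPY to pp4. 5 ppages; refcounts: pp0:1 pp1:3 pp2:3 pp3:1 pp4:1
Op 5: fork(P0) -> P3. 5 ppages; refcounts: pp0:2 pp1:4 pp2:4 pp3:1 pp4:1
Op 6: write(P1, v0, 158). refcount(pp4)=1 -> write in place. 5 ppages; refcounts: pp0:2 pp1:4 pp2:4 pp3:1 pp4:1

Answer: 5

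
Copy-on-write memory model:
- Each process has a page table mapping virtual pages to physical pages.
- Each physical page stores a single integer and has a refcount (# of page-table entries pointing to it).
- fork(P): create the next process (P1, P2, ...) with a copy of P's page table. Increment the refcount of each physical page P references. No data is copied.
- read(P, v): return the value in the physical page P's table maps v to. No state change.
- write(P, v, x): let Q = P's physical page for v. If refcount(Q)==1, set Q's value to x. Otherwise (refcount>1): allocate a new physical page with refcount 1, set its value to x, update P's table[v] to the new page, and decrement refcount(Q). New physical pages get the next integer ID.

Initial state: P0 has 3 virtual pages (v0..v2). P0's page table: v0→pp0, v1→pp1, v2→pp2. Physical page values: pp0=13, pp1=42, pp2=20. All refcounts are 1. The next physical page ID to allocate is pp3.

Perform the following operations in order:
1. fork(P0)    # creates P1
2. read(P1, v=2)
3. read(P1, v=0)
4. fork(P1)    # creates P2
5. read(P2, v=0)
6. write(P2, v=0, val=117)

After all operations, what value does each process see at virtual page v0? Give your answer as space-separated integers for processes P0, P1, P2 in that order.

Op 1: fork(P0) -> P1. 3 ppages; refcounts: pp0:2 pp1:2 pp2:2
Op 2: read(P1, v2) -> 20. No state change.
Op 3: read(P1, v0) -> 13. No state change.
Op 4: fork(P1) -> P2. 3 ppages; refcounts: pp0:3 pp1:3 pp2:3
Op 5: read(P2, v0) -> 13. No state change.
Op 6: write(P2, v0, 117). refcount(pp0)=3>1 -> COPY to pp3. 4 ppages; refcounts: pp0:2 pp1:3 pp2:3 pp3:1
P0: v0 -> pp0 = 13
P1: v0 -> pp0 = 13
P2: v0 -> pp3 = 117

Answer: 13 13 117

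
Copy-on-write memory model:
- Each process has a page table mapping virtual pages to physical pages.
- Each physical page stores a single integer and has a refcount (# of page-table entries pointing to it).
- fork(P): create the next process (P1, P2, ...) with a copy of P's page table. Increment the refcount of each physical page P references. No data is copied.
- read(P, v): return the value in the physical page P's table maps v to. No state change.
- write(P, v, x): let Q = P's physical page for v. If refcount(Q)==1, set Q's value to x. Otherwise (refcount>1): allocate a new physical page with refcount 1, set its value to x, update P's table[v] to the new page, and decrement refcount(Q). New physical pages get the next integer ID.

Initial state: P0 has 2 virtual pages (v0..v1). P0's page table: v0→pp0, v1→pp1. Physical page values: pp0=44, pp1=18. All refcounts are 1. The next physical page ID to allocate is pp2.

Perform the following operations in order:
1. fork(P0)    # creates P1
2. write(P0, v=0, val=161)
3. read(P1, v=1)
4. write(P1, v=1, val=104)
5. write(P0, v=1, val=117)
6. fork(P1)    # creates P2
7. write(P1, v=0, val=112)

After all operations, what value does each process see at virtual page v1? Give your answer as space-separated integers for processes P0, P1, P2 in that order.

Answer: 117 104 104

Derivation:
Op 1: fork(P0) -> P1. 2 ppages; refcounts: pp0:2 pp1:2
Op 2: write(P0, v0, 161). refcount(pp0)=2>1 -> COPY to pp2. 3 ppages; refcounts: pp0:1 pp1:2 pp2:1
Op 3: read(P1, v1) -> 18. No state change.
Op 4: write(P1, v1, 104). refcount(pp1)=2>1 -> COPY to pp3. 4 ppages; refcounts: pp0:1 pp1:1 pp2:1 pp3:1
Op 5: write(P0, v1, 117). refcount(pp1)=1 -> write in place. 4 ppages; refcounts: pp0:1 pp1:1 pp2:1 pp3:1
Op 6: fork(P1) -> P2. 4 ppages; refcounts: pp0:2 pp1:1 pp2:1 pp3:2
Op 7: write(P1, v0, 112). refcount(pp0)=2>1 -> COPY to pp4. 5 ppages; refcounts: pp0:1 pp1:1 pp2:1 pp3:2 pp4:1
P0: v1 -> pp1 = 117
P1: v1 -> pp3 = 104
P2: v1 -> pp3 = 104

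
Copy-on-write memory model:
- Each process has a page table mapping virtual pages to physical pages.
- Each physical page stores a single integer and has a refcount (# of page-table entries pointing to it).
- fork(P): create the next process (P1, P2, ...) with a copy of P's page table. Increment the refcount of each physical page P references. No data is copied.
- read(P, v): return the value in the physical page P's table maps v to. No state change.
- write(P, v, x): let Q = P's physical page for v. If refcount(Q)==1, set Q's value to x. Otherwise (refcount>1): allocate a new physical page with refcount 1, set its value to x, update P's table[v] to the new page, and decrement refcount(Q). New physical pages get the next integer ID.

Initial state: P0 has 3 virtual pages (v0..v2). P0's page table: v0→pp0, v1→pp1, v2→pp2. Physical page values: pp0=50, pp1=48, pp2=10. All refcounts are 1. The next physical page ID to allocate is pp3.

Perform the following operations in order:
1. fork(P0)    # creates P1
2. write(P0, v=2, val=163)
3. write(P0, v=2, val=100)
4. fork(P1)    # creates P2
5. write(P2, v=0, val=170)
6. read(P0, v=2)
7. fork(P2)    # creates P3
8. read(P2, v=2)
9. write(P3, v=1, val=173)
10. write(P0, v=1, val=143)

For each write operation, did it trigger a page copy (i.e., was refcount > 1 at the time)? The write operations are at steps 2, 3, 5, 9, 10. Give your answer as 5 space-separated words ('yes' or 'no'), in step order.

Op 1: fork(P0) -> P1. 3 ppages; refcounts: pp0:2 pp1:2 pp2:2
Op 2: write(P0, v2, 163). refcount(pp2)=2>1 -> COPY to pp3. 4 ppages; refcounts: pp0:2 pp1:2 pp2:1 pp3:1
Op 3: write(P0, v2, 100). refcount(pp3)=1 -> write in place. 4 ppages; refcounts: pp0:2 pp1:2 pp2:1 pp3:1
Op 4: fork(P1) -> P2. 4 ppages; refcounts: pp0:3 pp1:3 pp2:2 pp3:1
Op 5: write(P2, v0, 170). refcount(pp0)=3>1 -> COPY to pp4. 5 ppages; refcounts: pp0:2 pp1:3 pp2:2 pp3:1 pp4:1
Op 6: read(P0, v2) -> 100. No state change.
Op 7: fork(P2) -> P3. 5 ppages; refcounts: pp0:2 pp1:4 pp2:3 pp3:1 pp4:2
Op 8: read(P2, v2) -> 10. No state change.
Op 9: write(P3, v1, 173). refcount(pp1)=4>1 -> COPY to pp5. 6 ppages; refcounts: pp0:2 pp1:3 pp2:3 pp3:1 pp4:2 pp5:1
Op 10: write(P0, v1, 143). refcount(pp1)=3>1 -> COPY to pp6. 7 ppages; refcounts: pp0:2 pp1:2 pp2:3 pp3:1 pp4:2 pp5:1 pp6:1

yes no yes yes yes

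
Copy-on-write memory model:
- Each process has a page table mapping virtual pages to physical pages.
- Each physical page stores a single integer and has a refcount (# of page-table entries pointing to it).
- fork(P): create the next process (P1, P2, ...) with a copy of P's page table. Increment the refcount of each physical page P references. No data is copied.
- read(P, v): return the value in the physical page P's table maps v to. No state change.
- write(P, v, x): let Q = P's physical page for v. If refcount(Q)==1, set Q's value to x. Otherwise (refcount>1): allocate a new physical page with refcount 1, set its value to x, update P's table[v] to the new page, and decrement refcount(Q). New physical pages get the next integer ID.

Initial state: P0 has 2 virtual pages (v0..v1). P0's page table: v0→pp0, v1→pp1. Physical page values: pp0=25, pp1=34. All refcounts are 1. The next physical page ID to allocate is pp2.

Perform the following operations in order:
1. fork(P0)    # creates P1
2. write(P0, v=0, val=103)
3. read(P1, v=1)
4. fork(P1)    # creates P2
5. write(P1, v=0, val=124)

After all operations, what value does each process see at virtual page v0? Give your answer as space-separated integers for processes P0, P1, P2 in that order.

Op 1: fork(P0) -> P1. 2 ppages; refcounts: pp0:2 pp1:2
Op 2: write(P0, v0, 103). refcount(pp0)=2>1 -> COPY to pp2. 3 ppages; refcounts: pp0:1 pp1:2 pp2:1
Op 3: read(P1, v1) -> 34. No state change.
Op 4: fork(P1) -> P2. 3 ppages; refcounts: pp0:2 pp1:3 pp2:1
Op 5: write(P1, v0, 124). refcount(pp0)=2>1 -> COPY to pp3. 4 ppages; refcounts: pp0:1 pp1:3 pp2:1 pp3:1
P0: v0 -> pp2 = 103
P1: v0 -> pp3 = 124
P2: v0 -> pp0 = 25

Answer: 103 124 25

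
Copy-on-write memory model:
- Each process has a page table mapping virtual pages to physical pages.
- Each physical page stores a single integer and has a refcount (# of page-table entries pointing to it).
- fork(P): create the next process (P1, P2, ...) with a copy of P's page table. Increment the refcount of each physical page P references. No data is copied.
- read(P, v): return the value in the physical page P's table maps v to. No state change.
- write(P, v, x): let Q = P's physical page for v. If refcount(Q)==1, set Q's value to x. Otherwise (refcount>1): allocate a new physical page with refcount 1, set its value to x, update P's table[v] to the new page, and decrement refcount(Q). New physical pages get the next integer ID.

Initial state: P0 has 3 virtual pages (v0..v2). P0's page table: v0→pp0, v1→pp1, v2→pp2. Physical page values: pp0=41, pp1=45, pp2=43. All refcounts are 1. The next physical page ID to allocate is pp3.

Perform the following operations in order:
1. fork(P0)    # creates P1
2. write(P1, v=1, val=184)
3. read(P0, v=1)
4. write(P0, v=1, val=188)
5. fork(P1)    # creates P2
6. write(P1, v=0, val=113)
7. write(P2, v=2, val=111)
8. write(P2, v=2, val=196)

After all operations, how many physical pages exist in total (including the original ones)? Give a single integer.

Op 1: fork(P0) -> P1. 3 ppages; refcounts: pp0:2 pp1:2 pp2:2
Op 2: write(P1, v1, 184). refcount(pp1)=2>1 -> COPY to pp3. 4 ppages; refcounts: pp0:2 pp1:1 pp2:2 pp3:1
Op 3: read(P0, v1) -> 45. No state change.
Op 4: write(P0, v1, 188). refcount(pp1)=1 -> write in place. 4 ppages; refcounts: pp0:2 pp1:1 pp2:2 pp3:1
Op 5: fork(P1) -> P2. 4 ppages; refcounts: pp0:3 pp1:1 pp2:3 pp3:2
Op 6: write(P1, v0, 113). refcount(pp0)=3>1 -> COPY to pp4. 5 ppages; refcounts: pp0:2 pp1:1 pp2:3 pp3:2 pp4:1
Op 7: write(P2, v2, 111). refcount(pp2)=3>1 -> COPY to pp5. 6 ppages; refcounts: pp0:2 pp1:1 pp2:2 pp3:2 pp4:1 pp5:1
Op 8: write(P2, v2, 196). refcount(pp5)=1 -> write in place. 6 ppages; refcounts: pp0:2 pp1:1 pp2:2 pp3:2 pp4:1 pp5:1

Answer: 6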